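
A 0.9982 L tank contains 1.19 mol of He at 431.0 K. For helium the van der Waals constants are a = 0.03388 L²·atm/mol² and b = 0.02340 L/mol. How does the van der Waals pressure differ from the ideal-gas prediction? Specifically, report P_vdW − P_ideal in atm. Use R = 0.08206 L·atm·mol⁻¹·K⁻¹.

ΔP ≈ 1.162 atm

Ideal: P_ideal = nRT/V = (1.19)(0.08206)(431.0)/0.9982 = 42.1636 atm
vdW: P = nRT/(V − nb) − a n²/V² = 42.0878/0.970354 − 0.0479775/0.996403 = 43.3737 − 0.0481507 = 43.3255 atm
ΔP = 43.3255 − 42.1636 = 1.162 atm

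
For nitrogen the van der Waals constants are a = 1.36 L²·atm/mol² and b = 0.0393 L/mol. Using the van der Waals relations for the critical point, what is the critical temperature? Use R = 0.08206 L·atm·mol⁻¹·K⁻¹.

T_c ≈ 125.0 K

For a van der Waals gas, T_c = 8a/(27Rb).
T_c = 8×1.36/(27×0.08206×0.0393) = 10.880/0.087074 = 125.0 K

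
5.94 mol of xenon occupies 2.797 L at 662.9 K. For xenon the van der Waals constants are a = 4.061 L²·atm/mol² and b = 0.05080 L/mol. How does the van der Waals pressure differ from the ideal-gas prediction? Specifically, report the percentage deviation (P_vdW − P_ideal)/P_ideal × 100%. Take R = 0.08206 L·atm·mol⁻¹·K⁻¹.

-3.76 %

Ideal: P_ideal = nRT/V = (5.94)(0.08206)(662.9)/2.797 = 115.524 atm
vdW: P = nRT/(V − nb) − a n²/V² = 323.122/2.49525 − 143.287/7.82321 = 129.495 − 18.3156 = 111.179 atm
% deviation = (111.179 − 115.524)/115.524 × 100% = -3.76%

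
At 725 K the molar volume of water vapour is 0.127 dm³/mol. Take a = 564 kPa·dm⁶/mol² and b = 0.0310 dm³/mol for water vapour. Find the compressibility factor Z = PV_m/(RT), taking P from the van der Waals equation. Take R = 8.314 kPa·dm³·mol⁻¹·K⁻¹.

P = RT/(V_m − b) − a/V_m² = (8.314)(725)/(0.127 − 0.0310) − 564/(0.127)²
  = 6027.7/0.096000 − 34968 = 62789 − 34968 = 27821 kPa
Z = PV_m/(RT) = (27821)(0.127)/((8.314)(725)) = 3533.3/6027.7 = 0.5862

Z ≈ 0.5862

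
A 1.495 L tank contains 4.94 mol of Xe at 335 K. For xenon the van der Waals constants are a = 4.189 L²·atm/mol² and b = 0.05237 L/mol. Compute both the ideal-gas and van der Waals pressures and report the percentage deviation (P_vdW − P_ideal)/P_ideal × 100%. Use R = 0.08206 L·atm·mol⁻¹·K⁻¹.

Ideal: P_ideal = nRT/V = (4.94)(0.08206)(335)/1.495 = 90.8369 atm
vdW: P = nRT/(V − nb) − a n²/V² = 135.801/1.23629 − 102.227/2.23503 = 109.846 − 45.7385 = 64.108 atm
% deviation = (64.108 − 90.8369)/90.8369 × 100% = -29.43%

-29.43 %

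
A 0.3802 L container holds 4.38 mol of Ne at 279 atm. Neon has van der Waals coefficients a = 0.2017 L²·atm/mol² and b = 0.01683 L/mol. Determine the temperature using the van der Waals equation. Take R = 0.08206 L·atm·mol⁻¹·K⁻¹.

T ≈ 260.7 K

T = (P + a n²/V²)(V − nb)/(nR)
P + a n²/V² = 279 + (0.2017)(4.38)²/(0.3802)² = 305.77 atm
V − nb = 0.3802 − (4.38)(0.01683) = 0.30648 L
T = (305.77)(0.30648)/((4.38)(0.08206)) = 260.7 K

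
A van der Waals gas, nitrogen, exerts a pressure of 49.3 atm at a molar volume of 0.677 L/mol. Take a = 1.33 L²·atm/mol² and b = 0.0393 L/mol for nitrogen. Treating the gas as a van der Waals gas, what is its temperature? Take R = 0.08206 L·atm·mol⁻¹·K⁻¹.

T = (P + a/V_m²)(V_m − b)/R
P + a/V_m² = 49.3 + 1.33/(0.677)² = 52.202 atm
V_m − b = 0.677 − 0.0393 = 0.63770 L/mol
T = (52.202)(0.63770)/0.08206 = 405.7 K

T ≈ 405.7 K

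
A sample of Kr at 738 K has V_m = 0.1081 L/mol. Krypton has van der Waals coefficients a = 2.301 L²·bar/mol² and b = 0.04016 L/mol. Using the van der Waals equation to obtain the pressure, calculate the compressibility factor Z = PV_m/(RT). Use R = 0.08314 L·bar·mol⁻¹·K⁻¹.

Z ≈ 1.244

P = RT/(V_m − b) − a/V_m² = (0.08314)(738)/(0.1081 − 0.04016) − 2.301/(0.1081)²
  = 61.357/0.067940 − 196.91 = 903.11 − 196.91 = 706.20 bar
Z = PV_m/(RT) = (706.20)(0.1081)/((0.08314)(738)) = 76.340/61.357 = 1.244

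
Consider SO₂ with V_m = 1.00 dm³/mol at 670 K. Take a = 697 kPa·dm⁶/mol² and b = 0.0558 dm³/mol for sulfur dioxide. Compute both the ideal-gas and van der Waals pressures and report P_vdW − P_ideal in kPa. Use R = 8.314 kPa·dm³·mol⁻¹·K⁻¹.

ΔP ≈ -367.8 kPa

Ideal: P_ideal = RT/V_m = (8.314)(670)/1.00 = 5570.38 kPa
vdW: P = RT/(V_m − b) − a/V_m² = 5570.38/0.944200 − 697/1.00000 = 5899.58 − 697.000 = 5202.58 kPa
ΔP = 5202.58 − 5570.38 = -367.8 kPa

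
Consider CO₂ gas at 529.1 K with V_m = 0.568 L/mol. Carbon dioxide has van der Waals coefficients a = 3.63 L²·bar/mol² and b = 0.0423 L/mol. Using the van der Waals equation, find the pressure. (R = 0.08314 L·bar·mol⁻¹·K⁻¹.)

P = RT/(V_m − b) − a/V_m²
RT/(V_m − b) = (0.08314)(529.1)/(0.568 − 0.0423) = 43.989/0.52570 = 83.677 bar
a/V_m² = 3.63/(0.568)² = 11.251 bar
P = 83.677 − 11.251 = 72.43 bar

P ≈ 72.43 bar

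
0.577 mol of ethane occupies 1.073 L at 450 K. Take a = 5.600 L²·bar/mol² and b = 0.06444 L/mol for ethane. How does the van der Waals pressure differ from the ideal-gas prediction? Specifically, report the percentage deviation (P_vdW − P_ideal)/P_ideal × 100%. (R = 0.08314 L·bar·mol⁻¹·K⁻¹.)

Ideal: P_ideal = nRT/V = (0.577)(0.08314)(450)/1.073 = 20.1186 bar
vdW: P = nRT/(V − nb) − a n²/V² = 21.5873/1.03582 − 1.86440/1.15133 = 20.8408 − 1.61934 = 19.2215 bar
% deviation = (19.2215 − 20.1186)/20.1186 × 100% = -4.46%

-4.46 %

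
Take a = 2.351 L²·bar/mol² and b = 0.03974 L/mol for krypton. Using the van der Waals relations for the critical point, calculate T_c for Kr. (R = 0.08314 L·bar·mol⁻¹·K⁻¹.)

T_c ≈ 210.8 K

For a van der Waals gas, T_c = 8a/(27Rb).
T_c = 8×2.351/(27×0.08314×0.03974) = 18.808/0.089208 = 210.8 K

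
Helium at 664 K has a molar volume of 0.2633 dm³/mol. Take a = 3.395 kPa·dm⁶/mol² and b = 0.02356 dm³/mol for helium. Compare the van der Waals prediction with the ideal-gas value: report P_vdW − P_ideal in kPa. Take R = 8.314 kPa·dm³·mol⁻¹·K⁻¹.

Ideal: P_ideal = RT/V_m = (8.314)(664)/0.2633 = 20966.6 kPa
vdW: P = RT/(V_m − b) − a/V_m² = 5520.50/0.239740 − 3.395/0.0693269 = 23027.0 − 48.9709 = 22978.0 kPa
ΔP = 22978.0 − 20966.6 = 2011 kPa

ΔP ≈ 2011 kPa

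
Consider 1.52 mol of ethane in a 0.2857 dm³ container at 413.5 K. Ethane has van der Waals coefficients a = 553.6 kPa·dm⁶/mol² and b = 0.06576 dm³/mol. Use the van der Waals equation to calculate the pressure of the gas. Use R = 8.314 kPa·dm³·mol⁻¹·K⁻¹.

P = nRT/(V − nb) − a n²/V²
nRT/(V − nb) = (1.52)(8.314)(413.5)/(0.2857 − 1.52×0.06576) = 5225.5/0.18574 = 28133 kPa
a n²/V² = (553.6)(1.52)²/(0.2857)² = 15670 kPa
P = 28133 − 15670 = 12463 kPa

P ≈ 12463 kPa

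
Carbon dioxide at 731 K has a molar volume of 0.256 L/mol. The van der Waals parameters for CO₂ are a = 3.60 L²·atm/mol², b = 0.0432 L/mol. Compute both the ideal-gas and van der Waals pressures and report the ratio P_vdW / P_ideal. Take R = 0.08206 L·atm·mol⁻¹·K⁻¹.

P_vdW / P_ideal ≈ 0.9686

Ideal: P_ideal = RT/V_m = (0.08206)(731)/0.256 = 234.320 atm
vdW: P = RT/(V_m − b) − a/V_m² = 59.9859/0.212800 − 3.60/0.0655360 = 281.889 − 54.9316 = 226.957 atm
Ratio = 226.957/234.320 = 0.9686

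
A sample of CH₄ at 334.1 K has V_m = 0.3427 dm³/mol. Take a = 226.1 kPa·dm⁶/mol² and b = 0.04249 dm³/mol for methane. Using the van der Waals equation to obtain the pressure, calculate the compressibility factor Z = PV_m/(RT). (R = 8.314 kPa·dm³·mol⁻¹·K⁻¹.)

Z ≈ 0.9040

P = RT/(V_m − b) − a/V_m² = (8.314)(334.1)/(0.3427 − 0.04249) − 226.1/(0.3427)²
  = 2777.7/0.30021 − 1925.2 = 9252.5 − 1925.2 = 7327.3 kPa
Z = PV_m/(RT) = (7327.3)(0.3427)/((8.314)(334.1)) = 2511.1/2777.7 = 0.9040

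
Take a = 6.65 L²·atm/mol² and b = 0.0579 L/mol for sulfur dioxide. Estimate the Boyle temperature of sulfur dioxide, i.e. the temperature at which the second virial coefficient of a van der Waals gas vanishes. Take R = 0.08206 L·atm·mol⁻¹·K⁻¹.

T_B ≈ 1400 K

For a van der Waals gas the second virial coefficient B₂ = b − a/(RT) vanishes at T_B = a/(Rb).
T_B = 6.65/(0.08206×0.0579) = 6.65/0.0047513 = 1400 K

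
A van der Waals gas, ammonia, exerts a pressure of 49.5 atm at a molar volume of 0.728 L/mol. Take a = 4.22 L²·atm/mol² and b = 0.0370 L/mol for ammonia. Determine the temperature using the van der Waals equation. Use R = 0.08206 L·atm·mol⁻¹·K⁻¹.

T ≈ 483.9 K

T = (P + a/V_m²)(V_m − b)/R
P + a/V_m² = 49.5 + 4.22/(0.728)² = 57.463 atm
V_m − b = 0.728 − 0.0370 = 0.69100 L/mol
T = (57.463)(0.69100)/0.08206 = 483.9 K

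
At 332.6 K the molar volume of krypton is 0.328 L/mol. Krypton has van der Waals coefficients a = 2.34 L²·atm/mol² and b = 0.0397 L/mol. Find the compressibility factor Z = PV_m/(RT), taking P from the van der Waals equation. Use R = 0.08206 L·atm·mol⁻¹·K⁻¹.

P = RT/(V_m − b) − a/V_m² = (0.08206)(332.6)/(0.328 − 0.0397) − 2.34/(0.328)²
  = 27.293/0.28830 − 21.750 = 94.669 − 21.750 = 72.919 atm
Z = PV_m/(RT) = (72.919)(0.328)/((0.08206)(332.6)) = 23.917/27.293 = 0.8763

Z ≈ 0.8763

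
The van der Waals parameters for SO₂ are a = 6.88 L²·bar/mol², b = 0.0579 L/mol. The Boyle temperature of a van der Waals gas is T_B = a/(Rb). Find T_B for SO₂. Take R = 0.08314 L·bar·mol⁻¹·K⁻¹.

T_B ≈ 1429 K

For a van der Waals gas the second virial coefficient B₂ = b − a/(RT) vanishes at T_B = a/(Rb).
T_B = 6.88/(0.08314×0.0579) = 6.88/0.0048138 = 1429 K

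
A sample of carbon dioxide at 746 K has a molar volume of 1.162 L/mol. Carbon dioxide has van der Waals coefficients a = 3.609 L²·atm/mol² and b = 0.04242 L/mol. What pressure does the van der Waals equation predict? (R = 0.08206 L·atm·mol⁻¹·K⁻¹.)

P = RT/(V_m − b) − a/V_m²
RT/(V_m − b) = (0.08206)(746)/(1.162 − 0.04242) = 61.217/1.1196 = 54.678 atm
a/V_m² = 3.609/(1.162)² = 2.6729 atm
P = 54.678 − 2.6729 = 52.01 atm

P ≈ 52.01 atm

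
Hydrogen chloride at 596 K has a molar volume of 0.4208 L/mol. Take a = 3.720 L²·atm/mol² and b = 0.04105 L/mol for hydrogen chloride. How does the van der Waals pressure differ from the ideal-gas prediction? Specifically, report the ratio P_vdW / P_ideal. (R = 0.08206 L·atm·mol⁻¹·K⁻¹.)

Ideal: P_ideal = RT/V_m = (0.08206)(596)/0.4208 = 116.226 atm
vdW: P = RT/(V_m − b) − a/V_m² = 48.9078/0.379750 − 3.720/0.177073 = 128.789 − 21.0083 = 107.781 atm
Ratio = 107.781/116.226 = 0.9273

P_vdW / P_ideal ≈ 0.9273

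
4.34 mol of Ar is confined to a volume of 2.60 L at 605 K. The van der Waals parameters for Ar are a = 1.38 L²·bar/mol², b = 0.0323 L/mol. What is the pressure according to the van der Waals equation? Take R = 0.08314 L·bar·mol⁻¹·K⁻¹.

P ≈ 84.90 bar

P = nRT/(V − nb) − a n²/V²
nRT/(V − nb) = (4.34)(0.08314)(605)/(2.60 − 4.34×0.0323) = 218.30/2.4598 = 88.747 bar
a n²/V² = (1.38)(4.34)²/(2.60)² = 3.8451 bar
P = 88.747 − 3.8451 = 84.90 bar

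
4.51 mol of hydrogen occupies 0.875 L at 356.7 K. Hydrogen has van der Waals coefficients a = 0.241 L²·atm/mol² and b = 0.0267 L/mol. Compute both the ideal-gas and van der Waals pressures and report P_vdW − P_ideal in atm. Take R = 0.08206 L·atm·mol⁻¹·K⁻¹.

Ideal: P_ideal = nRT/V = (4.51)(0.08206)(356.7)/0.875 = 150.870 atm
vdW: P = nRT/(V − nb) − a n²/V² = 132.011/0.754583 − 4.90196/0.765625 = 174.946 − 6.40256 = 168.543 atm
ΔP = 168.543 − 150.870 = 17.67 atm

ΔP ≈ 17.67 atm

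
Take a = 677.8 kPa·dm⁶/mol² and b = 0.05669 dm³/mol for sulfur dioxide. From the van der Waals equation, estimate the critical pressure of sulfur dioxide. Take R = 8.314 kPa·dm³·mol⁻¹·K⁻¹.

P_c ≈ 7811 kPa

For a van der Waals gas, P_c = a/(27b²).
P_c = 677.8/(27×(0.05669)²) = 677.8/0.086771 = 7811 kPa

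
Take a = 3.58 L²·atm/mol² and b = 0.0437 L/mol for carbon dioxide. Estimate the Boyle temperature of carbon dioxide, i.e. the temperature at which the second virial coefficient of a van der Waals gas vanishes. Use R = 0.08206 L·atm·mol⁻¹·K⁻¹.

T_B ≈ 998.3 K

For a van der Waals gas the second virial coefficient B₂ = b − a/(RT) vanishes at T_B = a/(Rb).
T_B = 3.58/(0.08206×0.0437) = 3.58/0.0035860 = 998.3 K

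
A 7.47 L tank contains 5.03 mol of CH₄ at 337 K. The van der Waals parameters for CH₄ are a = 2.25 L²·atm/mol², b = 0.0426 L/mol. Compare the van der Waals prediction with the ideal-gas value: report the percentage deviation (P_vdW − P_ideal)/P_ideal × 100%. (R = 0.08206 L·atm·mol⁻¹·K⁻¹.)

-2.53 %

Ideal: P_ideal = nRT/V = (5.03)(0.08206)(337)/7.47 = 18.6212 atm
vdW: P = nRT/(V − nb) − a n²/V² = 139.101/7.25572 − 56.9270/55.8009 = 19.1712 − 1.02018 = 18.1510 atm
% deviation = (18.1510 − 18.6212)/18.6212 × 100% = -2.53%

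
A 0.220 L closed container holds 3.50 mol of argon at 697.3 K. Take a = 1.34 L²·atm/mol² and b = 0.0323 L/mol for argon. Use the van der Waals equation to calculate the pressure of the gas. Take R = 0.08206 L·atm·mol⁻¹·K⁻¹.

P ≈ 1533 atm

P = nRT/(V − nb) − a n²/V²
nRT/(V − nb) = (3.50)(0.08206)(697.3)/(0.220 − 3.50×0.0323) = 200.27/0.10695 = 1872.6 atm
a n²/V² = (1.34)(3.50)²/(0.220)² = 339.15 atm
P = 1872.6 − 339.15 = 1533 atm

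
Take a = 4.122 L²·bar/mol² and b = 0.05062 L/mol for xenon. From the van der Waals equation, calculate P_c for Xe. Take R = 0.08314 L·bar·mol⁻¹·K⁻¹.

P_c ≈ 59.58 bar

For a van der Waals gas, P_c = a/(27b²).
P_c = 4.122/(27×(0.05062)²) = 4.122/0.069184 = 59.58 bar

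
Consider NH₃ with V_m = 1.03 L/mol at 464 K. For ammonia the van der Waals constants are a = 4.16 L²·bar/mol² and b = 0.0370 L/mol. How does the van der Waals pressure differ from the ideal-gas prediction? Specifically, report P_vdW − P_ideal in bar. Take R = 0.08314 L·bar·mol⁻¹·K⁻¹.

ΔP ≈ -2.526 bar

Ideal: P_ideal = RT/V_m = (0.08314)(464)/1.03 = 37.4534 bar
vdW: P = RT/(V_m − b) − a/V_m² = 38.5770/0.993000 − 4.16/1.06090 = 38.8489 − 3.92120 = 34.9277 bar
ΔP = 34.9277 − 37.4534 = -2.526 bar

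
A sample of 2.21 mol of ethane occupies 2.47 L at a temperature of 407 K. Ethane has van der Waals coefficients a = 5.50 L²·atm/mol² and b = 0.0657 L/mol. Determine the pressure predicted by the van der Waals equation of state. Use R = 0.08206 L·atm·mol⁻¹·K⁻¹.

P ≈ 27.35 atm

P = nRT/(V − nb) − a n²/V²
nRT/(V − nb) = (2.21)(0.08206)(407)/(2.47 − 2.21×0.0657) = 73.811/2.3248 = 31.749 atm
a n²/V² = (5.50)(2.21)²/(2.47)² = 4.4030 atm
P = 31.749 − 4.4030 = 27.35 atm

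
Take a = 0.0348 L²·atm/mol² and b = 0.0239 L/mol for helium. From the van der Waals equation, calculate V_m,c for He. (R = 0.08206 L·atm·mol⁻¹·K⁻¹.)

V_m,c ≈ 0.07170 L/mol

For a van der Waals gas, V_m,c = 3b.
V_m,c = 3×0.0239 = 0.07170 L/mol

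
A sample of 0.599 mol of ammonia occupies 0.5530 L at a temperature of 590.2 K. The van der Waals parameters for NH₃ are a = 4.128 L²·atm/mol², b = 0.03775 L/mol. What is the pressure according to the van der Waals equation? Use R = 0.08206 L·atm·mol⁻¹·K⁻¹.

P ≈ 49.85 atm

P = nRT/(V − nb) − a n²/V²
nRT/(V − nb) = (0.599)(0.08206)(590.2)/(0.5530 − 0.599×0.03775) = 29.011/0.53039 = 54.697 atm
a n²/V² = (4.128)(0.599)²/(0.5530)² = 4.8433 atm
P = 54.697 − 4.8433 = 49.85 atm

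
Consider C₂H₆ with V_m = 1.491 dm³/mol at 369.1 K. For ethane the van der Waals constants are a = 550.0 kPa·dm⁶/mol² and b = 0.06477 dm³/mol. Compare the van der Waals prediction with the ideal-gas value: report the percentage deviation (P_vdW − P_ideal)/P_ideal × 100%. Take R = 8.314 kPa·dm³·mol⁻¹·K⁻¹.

-7.48 %

Ideal: P_ideal = RT/V_m = (8.314)(369.1)/1.491 = 2058.15 kPa
vdW: P = RT/(V_m − b) − a/V_m² = 3068.70/1.42623 − 550.0/2.22308 = 2151.62 − 247.405 = 1904.22 kPa
% deviation = (1904.22 − 2058.15)/2058.15 × 100% = -7.48%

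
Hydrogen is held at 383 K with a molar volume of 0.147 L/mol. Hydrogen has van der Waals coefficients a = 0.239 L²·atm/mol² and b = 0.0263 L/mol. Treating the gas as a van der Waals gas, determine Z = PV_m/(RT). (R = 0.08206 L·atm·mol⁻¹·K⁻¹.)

P = RT/(V_m − b) − a/V_m² = (0.08206)(383)/(0.147 − 0.0263) − 0.239/(0.147)²
  = 31.429/0.12070 − 11.060 = 260.39 − 11.060 = 249.33 atm
Z = PV_m/(RT) = (249.33)(0.147)/((0.08206)(383)) = 36.652/31.429 = 1.166

Z ≈ 1.166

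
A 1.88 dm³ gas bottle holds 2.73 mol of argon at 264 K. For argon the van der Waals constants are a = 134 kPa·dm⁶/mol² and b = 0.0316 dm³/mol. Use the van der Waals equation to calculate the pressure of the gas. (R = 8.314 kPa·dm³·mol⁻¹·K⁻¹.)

P ≈ 3058 kPa

P = nRT/(V − nb) − a n²/V²
nRT/(V − nb) = (2.73)(8.314)(264)/(1.88 − 2.73×0.0316) = 5992.1/1.7937 = 3340.6 kPa
a n²/V² = (134)(2.73)²/(1.88)² = 282.56 kPa
P = 3340.6 − 282.56 = 3058 kPa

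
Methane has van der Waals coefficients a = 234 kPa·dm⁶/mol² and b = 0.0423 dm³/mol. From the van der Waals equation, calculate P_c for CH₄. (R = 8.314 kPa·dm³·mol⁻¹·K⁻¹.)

P_c ≈ 4844 kPa

For a van der Waals gas, P_c = a/(27b²).
P_c = 234/(27×(0.0423)²) = 234/0.048311 = 4844 kPa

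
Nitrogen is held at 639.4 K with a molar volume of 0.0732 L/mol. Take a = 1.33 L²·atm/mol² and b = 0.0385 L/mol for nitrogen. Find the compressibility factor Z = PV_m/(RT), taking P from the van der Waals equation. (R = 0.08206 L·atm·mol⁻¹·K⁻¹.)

P = RT/(V_m − b) − a/V_m² = (0.08206)(639.4)/(0.0732 − 0.0385) − 1.33/(0.0732)²
  = 52.469/0.034700 − 248.22 = 1512.1 − 248.22 = 1263.9 atm
Z = PV_m/(RT) = (1263.9)(0.0732)/((0.08206)(639.4)) = 92.517/52.469 = 1.763

Z ≈ 1.763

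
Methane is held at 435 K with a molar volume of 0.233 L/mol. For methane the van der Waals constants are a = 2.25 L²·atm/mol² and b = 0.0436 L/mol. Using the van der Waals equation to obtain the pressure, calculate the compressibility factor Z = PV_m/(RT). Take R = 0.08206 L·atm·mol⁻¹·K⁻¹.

P = RT/(V_m − b) − a/V_m² = (0.08206)(435)/(0.233 − 0.0436) − 2.25/(0.233)²
  = 35.696/0.18940 − 41.445 = 188.47 − 41.445 = 147.03 atm
Z = PV_m/(RT) = (147.03)(0.233)/((0.08206)(435)) = 34.258/35.696 = 0.9597

Z ≈ 0.9597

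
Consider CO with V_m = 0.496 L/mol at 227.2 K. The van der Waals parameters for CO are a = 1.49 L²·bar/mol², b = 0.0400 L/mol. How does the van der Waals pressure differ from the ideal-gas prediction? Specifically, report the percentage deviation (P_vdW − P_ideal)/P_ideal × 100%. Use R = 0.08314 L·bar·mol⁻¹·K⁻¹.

-7.13 %

Ideal: P_ideal = RT/V_m = (0.08314)(227.2)/0.496 = 38.0835 bar
vdW: P = RT/(V_m − b) − a/V_m² = 18.8894/0.456000 − 1.49/0.246016 = 41.4241 − 6.05652 = 35.3676 bar
% deviation = (35.3676 − 38.0835)/38.0835 × 100% = -7.13%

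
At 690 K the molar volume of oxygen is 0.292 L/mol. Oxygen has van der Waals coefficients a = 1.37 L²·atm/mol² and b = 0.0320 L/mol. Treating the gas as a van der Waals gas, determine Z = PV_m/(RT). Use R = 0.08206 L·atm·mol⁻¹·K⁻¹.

P = RT/(V_m − b) − a/V_m² = (0.08206)(690)/(0.292 − 0.0320) − 1.37/(0.292)²
  = 56.621/0.26000 − 16.068 = 217.77 − 16.068 = 201.70 atm
Z = PV_m/(RT) = (201.70)(0.292)/((0.08206)(690)) = 58.896/56.621 = 1.040

Z ≈ 1.040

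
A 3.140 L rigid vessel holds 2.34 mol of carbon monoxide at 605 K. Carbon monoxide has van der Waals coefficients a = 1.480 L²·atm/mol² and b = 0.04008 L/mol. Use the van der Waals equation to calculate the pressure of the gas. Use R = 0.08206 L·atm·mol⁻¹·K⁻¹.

P = nRT/(V − nb) − a n²/V²
nRT/(V − nb) = (2.34)(0.08206)(605)/(3.140 − 2.34×0.04008) = 116.17/3.0462 = 38.136 atm
a n²/V² = (1.480)(2.34)²/(3.140)² = 0.82193 atm
P = 38.136 − 0.82193 = 37.31 atm

P ≈ 37.31 atm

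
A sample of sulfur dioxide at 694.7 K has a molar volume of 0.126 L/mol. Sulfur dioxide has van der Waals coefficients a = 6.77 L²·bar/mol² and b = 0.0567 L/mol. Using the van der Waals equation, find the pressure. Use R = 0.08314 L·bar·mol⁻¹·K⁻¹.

P = RT/(V_m − b) − a/V_m²
RT/(V_m − b) = (0.08314)(694.7)/(0.126 − 0.0567) = 57.757/0.069300 = 833.43 bar
a/V_m² = 6.77/(0.126)² = 426.43 bar
P = 833.43 − 426.43 = 407.0 bar

P ≈ 407.0 bar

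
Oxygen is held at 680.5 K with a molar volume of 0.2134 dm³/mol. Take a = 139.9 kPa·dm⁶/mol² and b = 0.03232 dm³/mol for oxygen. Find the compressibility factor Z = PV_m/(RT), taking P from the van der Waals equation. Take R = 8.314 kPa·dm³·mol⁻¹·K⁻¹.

Z ≈ 1.063

P = RT/(V_m − b) − a/V_m² = (8.314)(680.5)/(0.2134 − 0.03232) − 139.9/(0.2134)²
  = 5657.7/0.18108 − 3072.1 = 31244 − 3072.1 = 28172 kPa
Z = PV_m/(RT) = (28172)(0.2134)/((8.314)(680.5)) = 6011.9/5657.7 = 1.063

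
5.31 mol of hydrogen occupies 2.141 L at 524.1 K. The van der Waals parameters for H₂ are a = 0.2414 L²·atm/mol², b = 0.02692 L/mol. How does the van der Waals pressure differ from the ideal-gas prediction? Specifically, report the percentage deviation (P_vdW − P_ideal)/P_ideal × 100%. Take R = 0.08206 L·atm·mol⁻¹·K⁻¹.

Ideal: P_ideal = nRT/V = (5.31)(0.08206)(524.1)/2.141 = 106.665 atm
vdW: P = nRT/(V − nb) − a n²/V² = 228.371/1.99805 − 6.80654/4.58388 = 114.297 − 1.48489 = 112.812 atm
% deviation = (112.812 − 106.665)/106.665 × 100% = 5.76%

5.76 %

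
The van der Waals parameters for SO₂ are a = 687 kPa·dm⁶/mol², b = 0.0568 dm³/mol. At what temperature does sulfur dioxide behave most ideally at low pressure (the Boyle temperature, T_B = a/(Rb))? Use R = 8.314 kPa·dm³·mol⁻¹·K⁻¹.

For a van der Waals gas the second virial coefficient B₂ = b − a/(RT) vanishes at T_B = a/(Rb).
T_B = 687/(8.314×0.0568) = 687/0.47224 = 1455 K

T_B ≈ 1455 K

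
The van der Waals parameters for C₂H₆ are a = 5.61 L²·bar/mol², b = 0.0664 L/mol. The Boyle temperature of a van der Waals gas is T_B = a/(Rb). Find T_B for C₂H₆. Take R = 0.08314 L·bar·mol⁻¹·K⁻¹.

T_B ≈ 1016 K

For a van der Waals gas the second virial coefficient B₂ = b − a/(RT) vanishes at T_B = a/(Rb).
T_B = 5.61/(0.08314×0.0664) = 5.61/0.0055205 = 1016 K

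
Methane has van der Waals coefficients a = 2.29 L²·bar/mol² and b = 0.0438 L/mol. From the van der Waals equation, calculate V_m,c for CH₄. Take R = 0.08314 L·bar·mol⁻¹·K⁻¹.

V_m,c ≈ 0.1314 L/mol

For a van der Waals gas, V_m,c = 3b.
V_m,c = 3×0.0438 = 0.1314 L/mol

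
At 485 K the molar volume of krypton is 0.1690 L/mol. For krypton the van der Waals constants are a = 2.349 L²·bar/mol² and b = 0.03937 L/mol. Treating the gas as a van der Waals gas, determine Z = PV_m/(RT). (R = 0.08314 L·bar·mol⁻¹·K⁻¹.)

P = RT/(V_m − b) − a/V_m² = (0.08314)(485)/(0.1690 − 0.03937) − 2.349/(0.1690)²
  = 40.323/0.12963 − 82.245 = 311.06 − 82.245 = 228.82 bar
Z = PV_m/(RT) = (228.82)(0.1690)/((0.08314)(485)) = 38.671/40.323 = 0.9590

Z ≈ 0.9590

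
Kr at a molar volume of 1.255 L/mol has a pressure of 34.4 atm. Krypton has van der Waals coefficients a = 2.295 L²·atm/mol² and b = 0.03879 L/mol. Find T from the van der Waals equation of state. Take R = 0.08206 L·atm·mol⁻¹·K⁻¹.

T = (P + a/V_m²)(V_m − b)/R
P + a/V_m² = 34.4 + 2.295/(1.255)² = 35.857 atm
V_m − b = 1.255 − 0.03879 = 1.2162 L/mol
T = (35.857)(1.2162)/0.08206 = 531.4 K

T ≈ 531.4 K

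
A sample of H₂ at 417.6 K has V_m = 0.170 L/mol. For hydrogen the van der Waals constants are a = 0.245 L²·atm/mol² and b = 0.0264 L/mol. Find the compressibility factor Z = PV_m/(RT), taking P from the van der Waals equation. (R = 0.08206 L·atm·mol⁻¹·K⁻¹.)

Z ≈ 1.142

P = RT/(V_m − b) − a/V_m² = (0.08206)(417.6)/(0.170 − 0.0264) − 0.245/(0.170)²
  = 34.268/0.14360 − 8.4775 = 238.64 − 8.4775 = 230.16 atm
Z = PV_m/(RT) = (230.16)(0.170)/((0.08206)(417.6)) = 39.127/34.268 = 1.142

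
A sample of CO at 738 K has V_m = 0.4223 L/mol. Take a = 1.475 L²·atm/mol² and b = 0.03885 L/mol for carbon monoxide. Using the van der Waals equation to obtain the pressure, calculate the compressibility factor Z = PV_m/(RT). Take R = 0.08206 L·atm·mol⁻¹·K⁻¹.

P = RT/(V_m − b) − a/V_m² = (0.08206)(738)/(0.4223 − 0.03885) − 1.475/(0.4223)²
  = 60.560/0.38345 − 8.2708 = 157.93 − 8.2708 = 149.66 atm
Z = PV_m/(RT) = (149.66)(0.4223)/((0.08206)(738)) = 63.201/60.560 = 1.044

Z ≈ 1.044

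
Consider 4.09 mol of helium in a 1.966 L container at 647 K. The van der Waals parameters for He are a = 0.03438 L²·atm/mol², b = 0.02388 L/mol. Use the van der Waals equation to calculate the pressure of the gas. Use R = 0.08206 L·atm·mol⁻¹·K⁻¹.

P = nRT/(V − nb) − a n²/V²
nRT/(V − nb) = (4.09)(0.08206)(647)/(1.966 − 4.09×0.02388) = 217.15/1.8683 = 116.23 atm
a n²/V² = (0.03438)(4.09)²/(1.966)² = 0.14879 atm
P = 116.23 − 0.14879 = 116.1 atm

P ≈ 116.1 atm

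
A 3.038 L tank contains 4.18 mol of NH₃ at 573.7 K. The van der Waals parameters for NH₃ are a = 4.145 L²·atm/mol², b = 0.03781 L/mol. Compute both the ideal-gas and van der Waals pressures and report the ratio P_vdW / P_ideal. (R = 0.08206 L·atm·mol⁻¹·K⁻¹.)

P_vdW / P_ideal ≈ 0.9337

Ideal: P_ideal = nRT/V = (4.18)(0.08206)(573.7)/3.038 = 64.7746 atm
vdW: P = nRT/(V − nb) − a n²/V² = 196.785/2.87995 − 72.4231/9.22944 = 68.3293 − 7.84697 = 60.4823 atm
Ratio = 60.4823/64.7746 = 0.9337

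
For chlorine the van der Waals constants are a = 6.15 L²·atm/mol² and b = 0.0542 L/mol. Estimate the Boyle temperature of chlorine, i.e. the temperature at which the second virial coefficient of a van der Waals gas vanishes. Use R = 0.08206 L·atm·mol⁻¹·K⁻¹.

For a van der Waals gas the second virial coefficient B₂ = b − a/(RT) vanishes at T_B = a/(Rb).
T_B = 6.15/(0.08206×0.0542) = 6.15/0.0044477 = 1383 K

T_B ≈ 1383 K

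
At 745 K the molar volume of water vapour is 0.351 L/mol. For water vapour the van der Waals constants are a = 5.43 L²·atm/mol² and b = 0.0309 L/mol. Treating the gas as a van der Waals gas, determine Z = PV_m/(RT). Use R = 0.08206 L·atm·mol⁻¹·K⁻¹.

Z ≈ 0.8435

P = RT/(V_m − b) − a/V_m² = (0.08206)(745)/(0.351 − 0.0309) − 5.43/(0.351)²
  = 61.135/0.32010 − 44.074 = 190.99 − 44.074 = 146.92 atm
Z = PV_m/(RT) = (146.92)(0.351)/((0.08206)(745)) = 51.569/61.135 = 0.8435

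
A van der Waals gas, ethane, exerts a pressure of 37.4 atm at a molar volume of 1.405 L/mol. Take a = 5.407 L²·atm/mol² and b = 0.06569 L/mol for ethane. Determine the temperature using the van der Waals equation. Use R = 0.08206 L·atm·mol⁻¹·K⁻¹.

T = (P + a/V_m²)(V_m − b)/R
P + a/V_m² = 37.4 + 5.407/(1.405)² = 40.139 atm
V_m − b = 1.405 − 0.06569 = 1.3393 L/mol
T = (40.139)(1.3393)/0.08206 = 655.1 K

T ≈ 655.1 K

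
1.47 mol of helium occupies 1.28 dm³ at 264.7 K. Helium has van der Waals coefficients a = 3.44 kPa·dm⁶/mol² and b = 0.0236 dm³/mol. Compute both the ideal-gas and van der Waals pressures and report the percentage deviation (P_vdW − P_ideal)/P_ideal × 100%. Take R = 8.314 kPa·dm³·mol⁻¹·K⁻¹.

2.61 %

Ideal: P_ideal = nRT/V = (1.47)(8.314)(264.7)/1.28 = 2527.38 kPa
vdW: P = nRT/(V − nb) − a n²/V² = 3235.05/1.24531 − 7.43350/1.63840 = 2597.79 − 4.53705 = 2593.25 kPa
% deviation = (2593.25 − 2527.38)/2527.38 × 100% = 2.61%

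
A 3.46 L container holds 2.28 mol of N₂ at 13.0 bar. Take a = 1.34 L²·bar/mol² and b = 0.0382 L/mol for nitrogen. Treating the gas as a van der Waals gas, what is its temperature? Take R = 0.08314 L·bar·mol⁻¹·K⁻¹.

T = (P + a n²/V²)(V − nb)/(nR)
P + a n²/V² = 13.0 + (1.34)(2.28)²/(3.46)² = 13.582 bar
V − nb = 3.46 − (2.28)(0.0382) = 3.3729 L
T = (13.582)(3.3729)/((2.28)(0.08314)) = 241.7 K

T ≈ 241.7 K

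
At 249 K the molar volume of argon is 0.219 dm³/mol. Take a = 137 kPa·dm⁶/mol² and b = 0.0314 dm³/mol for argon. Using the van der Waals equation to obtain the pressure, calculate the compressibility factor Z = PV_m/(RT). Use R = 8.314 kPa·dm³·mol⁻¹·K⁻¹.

Z ≈ 0.8652

P = RT/(V_m − b) − a/V_m² = (8.314)(249)/(0.219 − 0.0314) − 137/(0.219)²
  = 2070.2/0.18760 − 2856.5 = 11035 − 2856.5 = 8179 kPa
Z = PV_m/(RT) = (8179)(0.219)/((8.314)(249)) = 1791.2/2070.2 = 0.8652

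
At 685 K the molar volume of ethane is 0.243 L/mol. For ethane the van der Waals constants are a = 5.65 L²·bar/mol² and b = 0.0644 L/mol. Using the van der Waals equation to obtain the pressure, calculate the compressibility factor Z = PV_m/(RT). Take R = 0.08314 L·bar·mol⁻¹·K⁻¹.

P = RT/(V_m − b) − a/V_m² = (0.08314)(685)/(0.243 − 0.0644) − 5.65/(0.243)²
  = 56.951/0.17860 − 95.683 = 318.87 − 95.683 = 223.19 bar
Z = PV_m/(RT) = (223.19)(0.243)/((0.08314)(685)) = 54.235/56.951 = 0.9523

Z ≈ 0.9523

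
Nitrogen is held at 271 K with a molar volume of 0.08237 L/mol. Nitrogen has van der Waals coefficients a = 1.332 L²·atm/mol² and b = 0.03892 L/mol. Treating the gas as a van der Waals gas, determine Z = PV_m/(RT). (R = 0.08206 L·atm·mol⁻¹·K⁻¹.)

Z ≈ 1.169

P = RT/(V_m − b) − a/V_m² = (0.08206)(271)/(0.08237 − 0.03892) − 1.332/(0.08237)²
  = 22.238/0.043450 − 196.32 = 511.81 − 196.32 = 315.49 atm
Z = PV_m/(RT) = (315.49)(0.08237)/((0.08206)(271)) = 25.987/22.238 = 1.169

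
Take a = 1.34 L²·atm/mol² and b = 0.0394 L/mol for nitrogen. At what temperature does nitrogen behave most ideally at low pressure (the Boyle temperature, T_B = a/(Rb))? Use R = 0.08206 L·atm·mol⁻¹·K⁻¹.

For a van der Waals gas the second virial coefficient B₂ = b − a/(RT) vanishes at T_B = a/(Rb).
T_B = 1.34/(0.08206×0.0394) = 1.34/0.0032332 = 414.5 K

T_B ≈ 414.5 K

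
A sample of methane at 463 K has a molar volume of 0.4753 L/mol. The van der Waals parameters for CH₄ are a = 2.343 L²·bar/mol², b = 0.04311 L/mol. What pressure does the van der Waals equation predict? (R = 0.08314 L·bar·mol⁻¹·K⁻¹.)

P = RT/(V_m − b) − a/V_m²
RT/(V_m − b) = (0.08314)(463)/(0.4753 − 0.04311) = 38.494/0.43219 = 89.067 bar
a/V_m² = 2.343/(0.4753)² = 10.371 bar
P = 89.067 − 10.371 = 78.70 bar

P ≈ 78.70 bar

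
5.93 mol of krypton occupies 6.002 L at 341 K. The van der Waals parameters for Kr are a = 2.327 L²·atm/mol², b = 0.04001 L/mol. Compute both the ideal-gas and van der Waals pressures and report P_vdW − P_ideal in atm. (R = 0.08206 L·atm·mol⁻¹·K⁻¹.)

ΔP ≈ -1.134 atm

Ideal: P_ideal = nRT/V = (5.93)(0.08206)(341)/6.002 = 27.6468 atm
vdW: P = nRT/(V − nb) − a n²/V² = 165.936/5.76474 − 81.8287/36.0240 = 28.7846 − 2.27151 = 26.5131 atm
ΔP = 26.5131 − 27.6468 = -1.134 atm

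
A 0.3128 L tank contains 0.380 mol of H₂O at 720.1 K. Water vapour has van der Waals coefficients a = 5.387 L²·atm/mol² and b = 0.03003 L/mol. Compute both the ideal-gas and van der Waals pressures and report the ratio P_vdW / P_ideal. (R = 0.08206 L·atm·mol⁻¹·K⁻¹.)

Ideal: P_ideal = nRT/V = (0.380)(0.08206)(720.1)/0.3128 = 71.7862 atm
vdW: P = nRT/(V − nb) − a n²/V² = 22.4547/0.301389 − 0.777883/0.0978438 = 74.5040 − 7.95025 = 66.5538 atm
Ratio = 66.5538/71.7862 = 0.9271

P_vdW / P_ideal ≈ 0.9271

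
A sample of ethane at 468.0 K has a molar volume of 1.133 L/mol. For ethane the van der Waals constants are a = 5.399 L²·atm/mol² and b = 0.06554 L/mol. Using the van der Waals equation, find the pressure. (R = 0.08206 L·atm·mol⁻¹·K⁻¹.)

P = RT/(V_m − b) − a/V_m²
RT/(V_m − b) = (0.08206)(468.0)/(1.133 − 0.06554) = 38.404/1.0675 = 35.976 atm
a/V_m² = 5.399/(1.133)² = 4.2058 atm
P = 35.976 − 4.2058 = 31.77 atm

P ≈ 31.77 atm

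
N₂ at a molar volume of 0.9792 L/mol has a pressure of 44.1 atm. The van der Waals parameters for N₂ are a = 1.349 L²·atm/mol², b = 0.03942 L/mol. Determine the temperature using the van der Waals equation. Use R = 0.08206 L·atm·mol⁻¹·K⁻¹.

T = (P + a/V_m²)(V_m − b)/R
P + a/V_m² = 44.1 + 1.349/(0.9792)² = 45.507 atm
V_m − b = 0.9792 − 0.03942 = 0.93978 L/mol
T = (45.507)(0.93978)/0.08206 = 521.2 K

T ≈ 521.2 K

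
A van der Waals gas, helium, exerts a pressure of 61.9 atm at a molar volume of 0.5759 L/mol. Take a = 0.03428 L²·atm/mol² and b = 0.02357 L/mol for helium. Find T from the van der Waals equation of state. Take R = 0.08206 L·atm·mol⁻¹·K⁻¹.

T = (P + a/V_m²)(V_m − b)/R
P + a/V_m² = 61.9 + 0.03428/(0.5759)² = 62.003 atm
V_m − b = 0.5759 − 0.02357 = 0.55233 L/mol
T = (62.003)(0.55233)/0.08206 = 417.3 K

T ≈ 417.3 K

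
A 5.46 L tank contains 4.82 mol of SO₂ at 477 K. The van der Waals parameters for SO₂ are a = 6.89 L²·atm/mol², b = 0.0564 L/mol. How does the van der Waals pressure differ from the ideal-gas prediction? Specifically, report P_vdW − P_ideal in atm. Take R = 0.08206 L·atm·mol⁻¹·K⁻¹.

Ideal: P_ideal = nRT/V = (4.82)(0.08206)(477)/5.46 = 34.5545 atm
vdW: P = nRT/(V − nb) − a n²/V² = 188.667/5.18815 − 160.071/29.8116 = 36.3650 − 5.36942 = 30.9956 atm
ΔP = 30.9956 − 34.5545 = -3.559 atm

ΔP ≈ -3.559 atm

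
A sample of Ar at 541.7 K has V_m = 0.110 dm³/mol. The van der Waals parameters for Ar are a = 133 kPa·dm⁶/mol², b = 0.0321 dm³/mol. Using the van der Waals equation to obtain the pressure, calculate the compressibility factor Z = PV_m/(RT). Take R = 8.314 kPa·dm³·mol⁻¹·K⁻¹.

P = RT/(V_m − b) − a/V_m² = (8.314)(541.7)/(0.110 − 0.0321) − 133/(0.110)²
  = 4503.7/0.077900 − 10992 = 57814 − 10992 = 46822 kPa
Z = PV_m/(RT) = (46822)(0.110)/((8.314)(541.7)) = 5150.4/4503.7 = 1.144

Z ≈ 1.144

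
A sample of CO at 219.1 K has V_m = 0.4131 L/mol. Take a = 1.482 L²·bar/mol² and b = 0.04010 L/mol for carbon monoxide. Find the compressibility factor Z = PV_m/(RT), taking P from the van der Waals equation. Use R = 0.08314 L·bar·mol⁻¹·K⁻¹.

Z ≈ 0.9106

P = RT/(V_m − b) − a/V_m² = (0.08314)(219.1)/(0.4131 − 0.04010) − 1.482/(0.4131)²
  = 18.216/0.37300 − 8.6844 = 48.836 − 8.6844 = 40.152 bar
Z = PV_m/(RT) = (40.152)(0.4131)/((0.08314)(219.1)) = 16.587/18.216 = 0.9106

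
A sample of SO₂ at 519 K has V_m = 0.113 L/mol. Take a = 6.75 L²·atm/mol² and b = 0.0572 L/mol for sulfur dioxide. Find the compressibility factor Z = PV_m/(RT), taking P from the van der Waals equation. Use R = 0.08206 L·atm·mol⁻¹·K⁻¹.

P = RT/(V_m − b) − a/V_m² = (0.08206)(519)/(0.113 − 0.0572) − 6.75/(0.113)²
  = 42.589/0.055800 − 528.62 = 763.24 − 528.62 = 234.62 atm
Z = PV_m/(RT) = (234.62)(0.113)/((0.08206)(519)) = 26.512/42.589 = 0.6225

Z ≈ 0.6225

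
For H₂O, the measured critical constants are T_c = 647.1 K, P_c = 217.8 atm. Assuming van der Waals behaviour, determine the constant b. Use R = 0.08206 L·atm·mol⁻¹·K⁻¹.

b ≈ 0.03048 L/mol

From T_c = 8a/(27Rb) and P_c = a/(27b²): b = R T_c/(8 P_c).
b = (0.08206)(647.1)/(8×217.8) = 53.101/1742.4 = 0.03048 L/mol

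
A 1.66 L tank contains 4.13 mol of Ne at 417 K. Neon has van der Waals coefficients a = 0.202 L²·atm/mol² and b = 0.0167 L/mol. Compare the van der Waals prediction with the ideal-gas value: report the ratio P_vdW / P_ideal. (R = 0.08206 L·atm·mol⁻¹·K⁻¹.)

P_vdW / P_ideal ≈ 1.029

Ideal: P_ideal = nRT/V = (4.13)(0.08206)(417)/1.66 = 85.1353 atm
vdW: P = nRT/(V − nb) − a n²/V² = 141.325/1.59103 − 3.44549/2.75560 = 88.8261 − 1.25036 = 87.5757 atm
Ratio = 87.5757/85.1353 = 1.029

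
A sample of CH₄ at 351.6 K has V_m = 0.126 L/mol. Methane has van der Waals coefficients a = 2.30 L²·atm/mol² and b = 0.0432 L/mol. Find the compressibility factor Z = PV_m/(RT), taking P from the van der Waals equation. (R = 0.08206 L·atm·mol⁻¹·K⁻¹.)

P = RT/(V_m − b) − a/V_m² = (0.08206)(351.6)/(0.126 − 0.0432) − 2.30/(0.126)²
  = 28.852/0.082800 − 144.87 = 348.45 − 144.87 = 203.58 atm
Z = PV_m/(RT) = (203.58)(0.126)/((0.08206)(351.6)) = 25.651/28.852 = 0.8891

Z ≈ 0.8891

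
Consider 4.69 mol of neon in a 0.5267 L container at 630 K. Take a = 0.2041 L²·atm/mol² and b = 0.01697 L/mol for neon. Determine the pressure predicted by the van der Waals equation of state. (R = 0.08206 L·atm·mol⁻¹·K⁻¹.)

P ≈ 526.1 atm

P = nRT/(V − nb) − a n²/V²
nRT/(V − nb) = (4.69)(0.08206)(630)/(0.5267 − 4.69×0.01697) = 242.46/0.44711 = 542.28 atm
a n²/V² = (0.2041)(4.69)²/(0.5267)² = 16.183 atm
P = 542.28 − 16.183 = 526.1 atm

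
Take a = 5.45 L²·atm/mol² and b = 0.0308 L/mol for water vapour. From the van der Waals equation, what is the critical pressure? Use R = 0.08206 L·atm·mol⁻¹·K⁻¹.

For a van der Waals gas, P_c = a/(27b²).
P_c = 5.45/(27×(0.0308)²) = 5.45/0.025613 = 212.8 atm

P_c ≈ 212.8 atm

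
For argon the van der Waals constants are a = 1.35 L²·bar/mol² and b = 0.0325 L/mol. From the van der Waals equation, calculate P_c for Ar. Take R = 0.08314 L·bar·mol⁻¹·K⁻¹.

P_c ≈ 47.34 bar

For a van der Waals gas, P_c = a/(27b²).
P_c = 1.35/(27×(0.0325)²) = 1.35/0.028519 = 47.34 bar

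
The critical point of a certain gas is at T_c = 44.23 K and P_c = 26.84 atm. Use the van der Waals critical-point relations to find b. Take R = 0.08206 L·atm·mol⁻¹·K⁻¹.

b ≈ 0.01690 L/mol

From T_c = 8a/(27Rb) and P_c = a/(27b²): b = R T_c/(8 P_c).
b = (0.08206)(44.23)/(8×26.84) = 3.6295/214.72 = 0.01690 L/mol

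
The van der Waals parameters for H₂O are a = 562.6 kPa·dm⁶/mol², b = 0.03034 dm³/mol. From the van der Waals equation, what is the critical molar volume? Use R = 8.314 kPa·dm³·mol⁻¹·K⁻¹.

V_m,c ≈ 0.09102 dm³/mol

For a van der Waals gas, V_m,c = 3b.
V_m,c = 3×0.03034 = 0.09102 dm³/mol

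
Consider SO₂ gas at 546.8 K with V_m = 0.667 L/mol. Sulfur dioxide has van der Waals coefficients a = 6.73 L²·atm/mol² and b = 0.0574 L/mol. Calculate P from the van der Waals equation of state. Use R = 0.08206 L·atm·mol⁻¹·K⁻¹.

P ≈ 58.48 atm

P = RT/(V_m − b) − a/V_m²
RT/(V_m − b) = (0.08206)(546.8)/(0.667 − 0.0574) = 44.870/0.60960 = 73.606 atm
a/V_m² = 6.73/(0.667)² = 15.127 atm
P = 73.606 − 15.127 = 58.48 atm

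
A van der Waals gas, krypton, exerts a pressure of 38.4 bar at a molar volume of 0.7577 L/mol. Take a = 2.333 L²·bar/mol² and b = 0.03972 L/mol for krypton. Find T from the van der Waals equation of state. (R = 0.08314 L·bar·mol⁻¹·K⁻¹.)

T ≈ 366.7 K

T = (P + a/V_m²)(V_m − b)/R
P + a/V_m² = 38.4 + 2.333/(0.7577)² = 42.464 bar
V_m − b = 0.7577 − 0.03972 = 0.71798 L/mol
T = (42.464)(0.71798)/0.08314 = 366.7 K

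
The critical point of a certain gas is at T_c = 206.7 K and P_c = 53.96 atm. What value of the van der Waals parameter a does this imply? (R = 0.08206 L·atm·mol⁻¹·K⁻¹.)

From T_c = 8a/(27Rb) and P_c = a/(27b²): a = 27 R² T_c²/(64 P_c).
a = 27×(0.08206)²×(206.7)²/(64×53.96) = 7768.0/3453.4 = 2.249 L²·atm/mol²

a ≈ 2.249 L²·atm/mol²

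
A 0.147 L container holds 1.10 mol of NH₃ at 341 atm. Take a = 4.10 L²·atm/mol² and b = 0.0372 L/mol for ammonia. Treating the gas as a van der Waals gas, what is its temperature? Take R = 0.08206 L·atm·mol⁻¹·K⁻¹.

T = (P + a n²/V²)(V − nb)/(nR)
P + a n²/V² = 341 + (4.10)(1.10)²/(0.147)² = 570.58 atm
V − nb = 0.147 − (1.10)(0.0372) = 0.10608 L
T = (570.58)(0.10608)/((1.10)(0.08206)) = 670.5 K

T ≈ 670.5 K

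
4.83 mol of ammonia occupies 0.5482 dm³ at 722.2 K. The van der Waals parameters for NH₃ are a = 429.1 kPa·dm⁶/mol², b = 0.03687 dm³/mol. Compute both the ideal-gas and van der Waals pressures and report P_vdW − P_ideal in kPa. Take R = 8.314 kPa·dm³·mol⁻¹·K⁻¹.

Ideal: P_ideal = nRT/V = (4.83)(8.314)(722.2)/0.5482 = 52902.4 kPa
vdW: P = nRT/(V − nb) − a n²/V² = 29001.1/0.370118 − 10010.4/0.300523 = 78356.4 − 33309.9 = 45046.5 kPa
ΔP = 45046.5 − 52902.4 = -7856 kPa

ΔP ≈ -7856 kPa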